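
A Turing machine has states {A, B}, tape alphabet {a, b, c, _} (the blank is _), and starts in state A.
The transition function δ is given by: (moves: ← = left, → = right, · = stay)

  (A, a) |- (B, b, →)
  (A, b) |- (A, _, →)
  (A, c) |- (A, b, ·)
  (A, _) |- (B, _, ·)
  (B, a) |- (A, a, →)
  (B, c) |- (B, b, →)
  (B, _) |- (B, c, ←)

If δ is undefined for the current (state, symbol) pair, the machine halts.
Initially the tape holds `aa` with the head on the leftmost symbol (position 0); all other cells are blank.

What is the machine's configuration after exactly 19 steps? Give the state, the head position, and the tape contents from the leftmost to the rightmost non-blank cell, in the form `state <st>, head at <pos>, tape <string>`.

state B, head at 1, tape baccc

A | [a]a___   read a → write b, move →, go to B
B | b[a]___   read a → write a, move →, go to A
A | ba[_]__   read _ → write _, move ·, go to B
B | ba[_]__   read _ → write c, move ←, go to B
B | b[a]c__   read a → write a, move →, go to A
A | ba[c]__   read c → write b, move ·, go to A
A | ba[b]__   read b → write _, move →, go to A
A | ba_[_]_   read _ → write _, move ·, go to B
B | ba_[_]_   read _ → write c, move ←, go to B
B | ba[_]c_   read _ → write c, move ←, go to B
B | b[a]cc_   read a → write a, move →, go to A
A | ba[c]c_   read c → write b, move ·, go to A
A | ba[b]c_   read b → write _, move →, go to A
A | ba_[c]_   read c → write b, move ·, go to A
A | ba_[b]_   read b → write _, move →, go to A
A | ba__[_]   read _ → write _, move ·, go to B
B | ba__[_]   read _ → write c, move ←, go to B
B | ba_[_]c   read _ → write c, move ←, go to B
B | ba[_]cc   read _ → write c, move ←, go to B
B | b[a]ccc
After 19 steps: state B, head at 1, tape baccc.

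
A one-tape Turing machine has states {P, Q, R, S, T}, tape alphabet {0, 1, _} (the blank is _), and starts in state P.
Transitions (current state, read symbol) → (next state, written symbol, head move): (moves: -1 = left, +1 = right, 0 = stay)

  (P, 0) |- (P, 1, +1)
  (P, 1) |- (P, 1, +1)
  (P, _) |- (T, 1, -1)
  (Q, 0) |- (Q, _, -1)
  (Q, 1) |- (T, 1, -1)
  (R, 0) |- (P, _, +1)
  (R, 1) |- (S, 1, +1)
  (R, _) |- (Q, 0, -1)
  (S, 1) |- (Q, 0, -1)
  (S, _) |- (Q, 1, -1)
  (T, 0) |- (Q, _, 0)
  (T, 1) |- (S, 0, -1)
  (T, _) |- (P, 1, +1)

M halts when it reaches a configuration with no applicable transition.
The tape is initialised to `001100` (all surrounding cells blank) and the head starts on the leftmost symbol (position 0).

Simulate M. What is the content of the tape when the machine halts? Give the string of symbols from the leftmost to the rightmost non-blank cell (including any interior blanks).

001001001

state=P head=0 tape=__[0]01100__   (P,0)→(P,1,+1)
state=P head=1 tape=__1[0]1100__   (P,0)→(P,1,+1)
state=P head=2 tape=__11[1]100__   (P,1)→(P,1,+1)
state=P head=3 tape=__111[1]00__   (P,1)→(P,1,+1)
state=P head=4 tape=__1111[0]0__   (P,0)→(P,1,+1)
state=P head=5 tape=__11111[0]__   (P,0)→(P,1,+1)
state=P head=6 tape=__111111[_]_   (P,_)→(T,1,-1)
state=T head=5 tape=__11111[1]1_   (T,1)→(S,0,-1)
state=S head=4 tape=__1111[1]01_   (S,1)→(Q,0,-1)
state=Q head=3 tape=__111[1]001_   (Q,1)→(T,1,-1)
state=T head=2 tape=__11[1]1001_   (T,1)→(S,0,-1)
state=S head=1 tape=__1[1]01001_   (S,1)→(Q,0,-1)
state=Q head=0 tape=__[1]001001_   (Q,1)→(T,1,-1)
state=T head=-1 tape=_[_]1001001_   (T,_)→(P,1,+1)
state=P head=0 tape=_1[1]001001_   (P,1)→(P,1,+1)
state=P head=1 tape=_11[0]01001_   (P,0)→(P,1,+1)
state=P head=2 tape=_111[0]1001_   (P,0)→(P,1,+1)
state=P head=3 tape=_1111[1]001_   (P,1)→(P,1,+1)
state=P head=4 tape=_11111[0]01_   (P,0)→(P,1,+1)
state=P head=5 tape=_111111[0]1_   (P,0)→(P,1,+1)
state=P head=6 tape=_1111111[1]_   (P,1)→(P,1,+1)
state=P head=7 tape=_11111111[_]   (P,_)→(T,1,-1)
state=T head=6 tape=_1111111[1]1   (T,1)→(S,0,-1)
state=S head=5 tape=_111111[1]01   (S,1)→(Q,0,-1)
state=Q head=4 tape=_11111[1]001   (Q,1)→(T,1,-1)
state=T head=3 tape=_1111[1]1001   (T,1)→(S,0,-1)
state=S head=2 tape=_111[1]01001   (S,1)→(Q,0,-1)
state=Q head=1 tape=_11[1]001001   (Q,1)→(T,1,-1)
state=T head=0 tape=_1[1]1001001   (T,1)→(S,0,-1)
state=S head=-1 tape=_[1]01001001   (S,1)→(Q,0,-1)
state=Q head=-2 tape=[_]001001001
The non-blank tape span at halt is 001001001.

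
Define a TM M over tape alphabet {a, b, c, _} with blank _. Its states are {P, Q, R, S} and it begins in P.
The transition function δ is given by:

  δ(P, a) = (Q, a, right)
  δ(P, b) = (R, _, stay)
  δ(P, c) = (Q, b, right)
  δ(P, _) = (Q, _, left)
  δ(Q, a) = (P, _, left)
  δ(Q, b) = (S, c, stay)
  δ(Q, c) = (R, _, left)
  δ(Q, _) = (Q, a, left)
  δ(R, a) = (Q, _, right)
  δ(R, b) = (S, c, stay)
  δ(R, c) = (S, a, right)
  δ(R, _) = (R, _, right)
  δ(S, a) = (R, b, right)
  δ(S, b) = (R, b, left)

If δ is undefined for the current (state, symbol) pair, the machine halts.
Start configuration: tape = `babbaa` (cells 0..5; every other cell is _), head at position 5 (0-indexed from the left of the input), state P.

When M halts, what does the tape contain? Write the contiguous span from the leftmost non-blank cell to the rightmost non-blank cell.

state=P head=5 tape=babba[a]_   (P,a)→(Q,a,right)
state=Q head=6 tape=babbaa[_]   (Q,_)→(Q,a,left)
state=Q head=5 tape=babba[a]a   (Q,a)→(P,_,left)
state=P head=4 tape=babb[a]_a   (P,a)→(Q,a,right)
state=Q head=5 tape=babba[_]a   (Q,_)→(Q,a,left)
state=Q head=4 tape=babb[a]aa   (Q,a)→(P,_,left)
state=P head=3 tape=bab[b]_aa   (P,b)→(R,_,stay)
state=R head=3 tape=bab[_]_aa   (R,_)→(R,_,right)
state=R head=4 tape=bab_[_]aa   (R,_)→(R,_,right)
state=R head=5 tape=bab__[a]a   (R,a)→(Q,_,right)
state=Q head=6 tape=bab___[a]   (Q,a)→(P,_,left)
state=P head=5 tape=bab__[_]_   (P,_)→(Q,_,left)
state=Q head=4 tape=bab_[_]__   (Q,_)→(Q,a,left)
state=Q head=3 tape=bab[_]a__   (Q,_)→(Q,a,left)
state=Q head=2 tape=ba[b]aa__   (Q,b)→(S,c,stay)
state=S head=2 tape=ba[c]aa__
The non-blank tape span at halt is bacaa.

bacaa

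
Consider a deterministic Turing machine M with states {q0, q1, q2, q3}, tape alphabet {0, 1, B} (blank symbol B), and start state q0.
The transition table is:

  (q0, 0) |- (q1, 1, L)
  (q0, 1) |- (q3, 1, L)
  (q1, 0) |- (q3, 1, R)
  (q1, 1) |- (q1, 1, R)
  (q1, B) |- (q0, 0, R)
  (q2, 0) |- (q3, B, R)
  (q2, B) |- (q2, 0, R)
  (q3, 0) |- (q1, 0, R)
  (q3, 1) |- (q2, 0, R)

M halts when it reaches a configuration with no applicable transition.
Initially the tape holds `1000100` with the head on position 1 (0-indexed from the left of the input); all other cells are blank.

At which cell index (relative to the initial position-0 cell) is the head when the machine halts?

state=q0 head=1 tape=1[0]00100BB   (q0,0)→(q1,1,L)
state=q1 head=0 tape=[1]100100BB   (q1,1)→(q1,1,R)
state=q1 head=1 tape=1[1]00100BB   (q1,1)→(q1,1,R)
state=q1 head=2 tape=11[0]0100BB   (q1,0)→(q3,1,R)
state=q3 head=3 tape=111[0]100BB   (q3,0)→(q1,0,R)
state=q1 head=4 tape=1110[1]00BB   (q1,1)→(q1,1,R)
state=q1 head=5 tape=11101[0]0BB   (q1,0)→(q3,1,R)
state=q3 head=6 tape=111011[0]BB   (q3,0)→(q1,0,R)
state=q1 head=7 tape=1110110[B]B   (q1,B)→(q0,0,R)
state=q0 head=8 tape=11101100[B]
At halt the head is at cell 8.

8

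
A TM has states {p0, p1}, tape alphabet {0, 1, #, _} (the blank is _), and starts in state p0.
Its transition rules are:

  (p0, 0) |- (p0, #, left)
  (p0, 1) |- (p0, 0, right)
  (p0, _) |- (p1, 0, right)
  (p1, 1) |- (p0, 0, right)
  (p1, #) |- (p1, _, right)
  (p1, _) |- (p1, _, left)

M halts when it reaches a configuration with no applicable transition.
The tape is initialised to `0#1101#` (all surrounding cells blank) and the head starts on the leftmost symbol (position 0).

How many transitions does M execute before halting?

14

p0 | _[0]#1101#   read 0 → write #, move left, go to p0
p0 | [_]##1101#   read _ → write 0, move right, go to p1
p1 | 0[#]#1101#   read # → write _, move right, go to p1
p1 | 0_[#]1101#   read # → write _, move right, go to p1
p1 | 0__[1]101#   read 1 → write 0, move right, go to p0
p0 | 0__0[1]01#   read 1 → write 0, move right, go to p0
p0 | 0__00[0]1#   read 0 → write #, move left, go to p0
p0 | 0__0[0]#1#   read 0 → write #, move left, go to p0
p0 | 0__[0]##1#   read 0 → write #, move left, go to p0
p0 | 0_[_]###1#   read _ → write 0, move right, go to p1
p1 | 0_0[#]##1#   read # → write _, move right, go to p1
p1 | 0_0_[#]#1#   read # → write _, move right, go to p1
p1 | 0_0__[#]1#   read # → write _, move right, go to p1
p1 | 0_0___[1]#   read 1 → write 0, move right, go to p0
p0 | 0_0___0[#]
M halts after 14 transitions.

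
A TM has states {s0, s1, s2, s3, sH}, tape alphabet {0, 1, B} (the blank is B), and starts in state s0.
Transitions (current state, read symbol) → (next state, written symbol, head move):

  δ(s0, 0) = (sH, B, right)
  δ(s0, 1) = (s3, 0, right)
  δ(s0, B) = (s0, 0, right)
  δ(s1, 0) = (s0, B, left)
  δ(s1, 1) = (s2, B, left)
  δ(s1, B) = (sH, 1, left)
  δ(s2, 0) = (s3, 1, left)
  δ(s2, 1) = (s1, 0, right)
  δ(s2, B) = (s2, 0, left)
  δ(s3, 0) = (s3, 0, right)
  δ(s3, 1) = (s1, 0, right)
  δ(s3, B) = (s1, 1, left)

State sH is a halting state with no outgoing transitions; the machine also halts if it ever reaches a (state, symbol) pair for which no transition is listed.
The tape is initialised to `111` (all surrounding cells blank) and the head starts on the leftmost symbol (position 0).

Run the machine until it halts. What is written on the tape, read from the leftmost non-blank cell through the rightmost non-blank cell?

001

s0 | [1]11   read 1 → write 0, move right, go to s3
s3 | 0[1]1   read 1 → write 0, move right, go to s1
s1 | 00[1]   read 1 → write B, move left, go to s2
s2 | 0[0]B   read 0 → write 1, move left, go to s3
s3 | [0]1B   read 0 → write 0, move right, go to s3
s3 | 0[1]B   read 1 → write 0, move right, go to s1
s1 | 00[B]   read B → write 1, move left, go to sH
sH | 0[0]1
The non-blank tape span at halt is 001.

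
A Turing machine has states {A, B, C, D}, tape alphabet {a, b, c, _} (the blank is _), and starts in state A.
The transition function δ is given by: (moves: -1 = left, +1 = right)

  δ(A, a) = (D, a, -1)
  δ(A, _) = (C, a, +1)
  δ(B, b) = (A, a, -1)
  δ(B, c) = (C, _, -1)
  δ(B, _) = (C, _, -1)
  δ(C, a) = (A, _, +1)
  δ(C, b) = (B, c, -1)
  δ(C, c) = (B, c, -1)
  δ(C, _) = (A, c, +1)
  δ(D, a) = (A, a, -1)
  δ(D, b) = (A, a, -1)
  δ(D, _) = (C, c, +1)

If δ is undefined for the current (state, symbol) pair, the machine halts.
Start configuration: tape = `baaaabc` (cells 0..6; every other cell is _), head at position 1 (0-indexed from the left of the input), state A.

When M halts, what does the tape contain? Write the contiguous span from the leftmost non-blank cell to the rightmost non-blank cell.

A | _b[a]aaabc   read a → write a, move -1, go to D
D | _[b]aaaabc   read b → write a, move -1, go to A
A | [_]aaaaabc   read _ → write a, move +1, go to C
C | a[a]aaaabc   read a → write _, move +1, go to A
A | a_[a]aaabc   read a → write a, move -1, go to D
D | a[_]aaaabc   read _ → write c, move +1, go to C
C | ac[a]aaabc   read a → write _, move +1, go to A
A | ac_[a]aabc   read a → write a, move -1, go to D
D | ac[_]aaabc   read _ → write c, move +1, go to C
C | acc[a]aabc   read a → write _, move +1, go to A
A | acc_[a]abc   read a → write a, move -1, go to D
D | acc[_]aabc   read _ → write c, move +1, go to C
C | accc[a]abc   read a → write _, move +1, go to A
A | accc_[a]bc   read a → write a, move -1, go to D
D | accc[_]abc   read _ → write c, move +1, go to C
C | acccc[a]bc   read a → write _, move +1, go to A
A | acccc_[b]c
The non-blank tape span at halt is acccc_bc.

acccc_bc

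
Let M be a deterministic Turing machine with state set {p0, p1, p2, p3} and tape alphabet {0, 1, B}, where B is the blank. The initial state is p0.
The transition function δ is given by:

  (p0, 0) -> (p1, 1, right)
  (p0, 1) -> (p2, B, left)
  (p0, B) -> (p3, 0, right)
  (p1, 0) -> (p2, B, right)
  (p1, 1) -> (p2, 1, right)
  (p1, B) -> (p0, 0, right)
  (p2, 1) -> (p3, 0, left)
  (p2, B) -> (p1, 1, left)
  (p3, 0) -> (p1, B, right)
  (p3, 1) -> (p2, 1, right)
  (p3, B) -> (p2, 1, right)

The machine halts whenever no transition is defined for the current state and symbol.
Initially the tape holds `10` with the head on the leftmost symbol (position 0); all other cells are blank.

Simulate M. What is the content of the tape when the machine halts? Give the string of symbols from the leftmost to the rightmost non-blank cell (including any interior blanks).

0BB0

state=p0 head=0 tape=BB[1]0   (p0,1)→(p2,B,left)
state=p2 head=-1 tape=B[B]B0   (p2,B)→(p1,1,left)
state=p1 head=-2 tape=[B]1B0   (p1,B)→(p0,0,right)
state=p0 head=-1 tape=0[1]B0   (p0,1)→(p2,B,left)
state=p2 head=-2 tape=[0]BB0
The non-blank tape span at halt is 0BB0.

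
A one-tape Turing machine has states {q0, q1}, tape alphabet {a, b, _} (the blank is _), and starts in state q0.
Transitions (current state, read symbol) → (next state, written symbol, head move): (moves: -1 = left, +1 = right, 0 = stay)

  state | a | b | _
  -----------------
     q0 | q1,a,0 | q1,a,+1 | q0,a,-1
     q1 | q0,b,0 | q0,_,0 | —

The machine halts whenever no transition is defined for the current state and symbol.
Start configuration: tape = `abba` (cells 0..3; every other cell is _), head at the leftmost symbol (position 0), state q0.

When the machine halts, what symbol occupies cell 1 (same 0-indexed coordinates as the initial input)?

state=q0 head=0 tape=[a]bba_   (q0,a)→(q1,a,0)
state=q1 head=0 tape=[a]bba_   (q1,a)→(q0,b,0)
state=q0 head=0 tape=[b]bba_   (q0,b)→(q1,a,+1)
state=q1 head=1 tape=a[b]ba_   (q1,b)→(q0,_,0)
state=q0 head=1 tape=a[_]ba_   (q0,_)→(q0,a,-1)
state=q0 head=0 tape=[a]aba_   (q0,a)→(q1,a,0)
state=q1 head=0 tape=[a]aba_   (q1,a)→(q0,b,0)
state=q0 head=0 tape=[b]aba_   (q0,b)→(q1,a,+1)
state=q1 head=1 tape=a[a]ba_   (q1,a)→(q0,b,0)
state=q0 head=1 tape=a[b]ba_   (q0,b)→(q1,a,+1)
state=q1 head=2 tape=aa[b]a_   (q1,b)→(q0,_,0)
state=q0 head=2 tape=aa[_]a_   (q0,_)→(q0,a,-1)
state=q0 head=1 tape=a[a]aa_   (q0,a)→(q1,a,0)
state=q1 head=1 tape=a[a]aa_   (q1,a)→(q0,b,0)
state=q0 head=1 tape=a[b]aa_   (q0,b)→(q1,a,+1)
state=q1 head=2 tape=aa[a]a_   (q1,a)→(q0,b,0)
state=q0 head=2 tape=aa[b]a_   (q0,b)→(q1,a,+1)
state=q1 head=3 tape=aaa[a]_   (q1,a)→(q0,b,0)
state=q0 head=3 tape=aaa[b]_   (q0,b)→(q1,a,+1)
state=q1 head=4 tape=aaaa[_]
Cell 1 holds a when M halts.

a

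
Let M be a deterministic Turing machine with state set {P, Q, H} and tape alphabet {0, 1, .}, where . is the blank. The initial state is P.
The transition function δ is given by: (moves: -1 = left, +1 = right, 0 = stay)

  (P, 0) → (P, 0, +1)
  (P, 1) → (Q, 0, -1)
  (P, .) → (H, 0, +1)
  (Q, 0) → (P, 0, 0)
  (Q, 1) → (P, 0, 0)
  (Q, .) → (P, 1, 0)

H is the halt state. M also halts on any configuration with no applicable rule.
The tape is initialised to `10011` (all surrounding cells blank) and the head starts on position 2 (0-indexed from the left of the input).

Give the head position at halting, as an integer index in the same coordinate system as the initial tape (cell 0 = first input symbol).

P | 10[0]11..   read 0 → write 0, move +1, go to P
P | 100[1]1..   read 1 → write 0, move -1, go to Q
Q | 10[0]01..   read 0 → write 0, move 0, go to P
P | 10[0]01..   read 0 → write 0, move +1, go to P
P | 100[0]1..   read 0 → write 0, move +1, go to P
P | 1000[1]..   read 1 → write 0, move -1, go to Q
Q | 100[0]0..   read 0 → write 0, move 0, go to P
P | 100[0]0..   read 0 → write 0, move +1, go to P
P | 1000[0]..   read 0 → write 0, move +1, go to P
P | 10000[.].   read . → write 0, move +1, go to H
H | 100000[.]
At halt the head is at cell 6.

6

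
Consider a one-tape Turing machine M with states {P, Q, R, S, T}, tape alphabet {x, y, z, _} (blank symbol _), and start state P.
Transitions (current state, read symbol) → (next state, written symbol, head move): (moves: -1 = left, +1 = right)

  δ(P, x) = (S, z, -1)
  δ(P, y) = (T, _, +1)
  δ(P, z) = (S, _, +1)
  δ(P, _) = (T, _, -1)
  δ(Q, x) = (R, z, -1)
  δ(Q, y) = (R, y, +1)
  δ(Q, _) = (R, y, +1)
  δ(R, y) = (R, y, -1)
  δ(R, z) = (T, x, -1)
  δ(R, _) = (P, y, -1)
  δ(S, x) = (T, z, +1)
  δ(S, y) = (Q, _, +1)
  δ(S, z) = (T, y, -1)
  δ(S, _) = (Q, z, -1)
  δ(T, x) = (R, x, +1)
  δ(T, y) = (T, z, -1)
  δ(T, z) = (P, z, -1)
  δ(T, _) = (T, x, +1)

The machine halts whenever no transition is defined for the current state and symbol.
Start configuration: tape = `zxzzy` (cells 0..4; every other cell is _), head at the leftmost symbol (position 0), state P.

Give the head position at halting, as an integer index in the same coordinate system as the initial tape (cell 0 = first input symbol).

2

P | [z]xzzy   read z → write _, move +1, go to S
S | _[x]zzy   read x → write z, move +1, go to T
T | _z[z]zy   read z → write z, move -1, go to P
P | _[z]zzy   read z → write _, move +1, go to S
S | __[z]zy   read z → write y, move -1, go to T
T | _[_]yzy   read _ → write x, move +1, go to T
T | _x[y]zy   read y → write z, move -1, go to T
T | _[x]zzy   read x → write x, move +1, go to R
R | _x[z]zy   read z → write x, move -1, go to T
T | _[x]xzy   read x → write x, move +1, go to R
R | _x[x]zy
At halt the head is at cell 2.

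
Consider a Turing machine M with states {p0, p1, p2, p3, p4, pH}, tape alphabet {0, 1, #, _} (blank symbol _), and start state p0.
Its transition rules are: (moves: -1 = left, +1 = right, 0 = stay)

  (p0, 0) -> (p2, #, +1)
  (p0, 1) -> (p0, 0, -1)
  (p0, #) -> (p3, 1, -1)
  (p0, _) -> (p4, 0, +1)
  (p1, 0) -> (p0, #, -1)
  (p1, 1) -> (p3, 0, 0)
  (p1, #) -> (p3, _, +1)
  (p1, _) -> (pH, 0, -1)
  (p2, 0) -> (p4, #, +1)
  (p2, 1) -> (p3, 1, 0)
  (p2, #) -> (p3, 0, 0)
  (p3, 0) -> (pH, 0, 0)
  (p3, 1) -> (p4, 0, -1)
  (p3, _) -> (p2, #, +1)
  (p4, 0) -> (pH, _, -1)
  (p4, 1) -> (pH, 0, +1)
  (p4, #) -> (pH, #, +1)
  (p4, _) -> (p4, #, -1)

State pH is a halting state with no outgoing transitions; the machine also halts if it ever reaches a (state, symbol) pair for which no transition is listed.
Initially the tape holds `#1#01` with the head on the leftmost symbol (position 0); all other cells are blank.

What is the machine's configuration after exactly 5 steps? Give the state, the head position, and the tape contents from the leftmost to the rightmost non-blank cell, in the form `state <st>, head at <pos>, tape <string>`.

state pH, head at 0, tape #01#01

state=p0 head=0 tape=_[#]1#01   (p0,#)→(p3,1,-1)
state=p3 head=-1 tape=[_]11#01   (p3,_)→(p2,#,+1)
state=p2 head=0 tape=#[1]1#01   (p2,1)→(p3,1,0)
state=p3 head=0 tape=#[1]1#01   (p3,1)→(p4,0,-1)
state=p4 head=-1 tape=[#]01#01   (p4,#)→(pH,#,+1)
state=pH head=0 tape=#[0]1#01
After 5 steps: state pH, head at 0, tape #01#01.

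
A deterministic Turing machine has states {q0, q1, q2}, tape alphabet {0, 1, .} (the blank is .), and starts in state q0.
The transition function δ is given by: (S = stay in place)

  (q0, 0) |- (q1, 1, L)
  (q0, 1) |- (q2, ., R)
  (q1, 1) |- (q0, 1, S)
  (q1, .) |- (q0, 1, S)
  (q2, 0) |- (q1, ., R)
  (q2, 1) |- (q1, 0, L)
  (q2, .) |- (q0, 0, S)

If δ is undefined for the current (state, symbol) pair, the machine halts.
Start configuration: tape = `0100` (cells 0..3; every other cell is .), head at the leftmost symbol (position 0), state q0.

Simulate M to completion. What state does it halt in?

q0 | .[0]100   read 0 → write 1, move L, go to q1
q1 | [.]1100   read . → write 1, move S, go to q0
q0 | [1]1100   read 1 → write ., move R, go to q2
q2 | .[1]100   read 1 → write 0, move L, go to q1
q1 | [.]0100   read . → write 1, move S, go to q0
q0 | [1]0100   read 1 → write ., move R, go to q2
q2 | .[0]100   read 0 → write ., move R, go to q1
q1 | ..[1]00   read 1 → write 1, move S, go to q0
q0 | ..[1]00   read 1 → write ., move R, go to q2
q2 | ...[0]0   read 0 → write ., move R, go to q1
q1 | ....[0]
No transition is defined for (q1, 0); M halts in state q1.

q1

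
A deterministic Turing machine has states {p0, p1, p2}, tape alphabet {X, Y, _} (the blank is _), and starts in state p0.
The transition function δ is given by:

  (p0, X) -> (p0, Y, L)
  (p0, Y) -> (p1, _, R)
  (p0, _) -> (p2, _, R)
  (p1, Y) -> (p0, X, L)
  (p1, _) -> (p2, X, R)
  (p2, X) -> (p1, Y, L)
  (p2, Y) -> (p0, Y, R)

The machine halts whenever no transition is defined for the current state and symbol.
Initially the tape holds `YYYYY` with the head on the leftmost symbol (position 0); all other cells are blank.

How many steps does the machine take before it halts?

state=p0 head=0 tape=[Y]YYYY__   (p0,Y)→(p1,_,R)
state=p1 head=1 tape=_[Y]YYY__   (p1,Y)→(p0,X,L)
state=p0 head=0 tape=[_]XYYY__   (p0,_)→(p2,_,R)
state=p2 head=1 tape=_[X]YYY__   (p2,X)→(p1,Y,L)
state=p1 head=0 tape=[_]YYYY__   (p1,_)→(p2,X,R)
state=p2 head=1 tape=X[Y]YYY__   (p2,Y)→(p0,Y,R)
state=p0 head=2 tape=XY[Y]YY__   (p0,Y)→(p1,_,R)
state=p1 head=3 tape=XY_[Y]Y__   (p1,Y)→(p0,X,L)
state=p0 head=2 tape=XY[_]XY__   (p0,_)→(p2,_,R)
state=p2 head=3 tape=XY_[X]Y__   (p2,X)→(p1,Y,L)
state=p1 head=2 tape=XY[_]YY__   (p1,_)→(p2,X,R)
state=p2 head=3 tape=XYX[Y]Y__   (p2,Y)→(p0,Y,R)
state=p0 head=4 tape=XYXY[Y]__   (p0,Y)→(p1,_,R)
state=p1 head=5 tape=XYXY_[_]_   (p1,_)→(p2,X,R)
state=p2 head=6 tape=XYXY_X[_]
M halts after 14 transitions.

14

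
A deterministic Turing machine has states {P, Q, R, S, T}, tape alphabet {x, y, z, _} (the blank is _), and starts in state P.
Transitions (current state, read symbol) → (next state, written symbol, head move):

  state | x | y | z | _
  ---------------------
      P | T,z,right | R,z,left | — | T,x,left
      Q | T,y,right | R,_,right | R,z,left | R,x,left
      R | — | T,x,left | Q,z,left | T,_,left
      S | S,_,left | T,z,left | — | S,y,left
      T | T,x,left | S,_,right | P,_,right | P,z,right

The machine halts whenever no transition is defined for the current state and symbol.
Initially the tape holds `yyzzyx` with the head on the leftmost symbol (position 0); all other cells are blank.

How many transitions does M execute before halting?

P | __[y]yzzyx   read y → write z, move left, go to R
R | _[_]zyzzyx   read _ → write _, move left, go to T
T | [_]_zyzzyx   read _ → write z, move right, go to P
P | z[_]zyzzyx   read _ → write x, move left, go to T
T | [z]xzyzzyx   read z → write _, move right, go to P
P | _[x]zyzzyx   read x → write z, move right, go to T
T | _z[z]yzzyx   read z → write _, move right, go to P
P | _z_[y]zzyx   read y → write z, move left, go to R
R | _z[_]zzzyx   read _ → write _, move left, go to T
T | _[z]_zzzyx   read z → write _, move right, go to P
P | __[_]zzzyx   read _ → write x, move left, go to T
T | _[_]xzzzyx   read _ → write z, move right, go to P
P | _z[x]zzzyx   read x → write z, move right, go to T
T | _zz[z]zzyx   read z → write _, move right, go to P
P | _zz_[z]zyx
M halts after 14 transitions.

14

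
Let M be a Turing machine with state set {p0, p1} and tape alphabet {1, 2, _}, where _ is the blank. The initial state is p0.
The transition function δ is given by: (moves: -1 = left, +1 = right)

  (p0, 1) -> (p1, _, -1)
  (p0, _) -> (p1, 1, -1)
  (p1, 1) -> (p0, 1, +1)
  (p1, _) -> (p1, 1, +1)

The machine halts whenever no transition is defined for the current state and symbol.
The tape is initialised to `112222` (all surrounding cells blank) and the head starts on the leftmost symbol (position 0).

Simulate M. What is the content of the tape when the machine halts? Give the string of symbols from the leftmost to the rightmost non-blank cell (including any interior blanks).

state=p0 head=0 tape=_[1]12222   (p0,1)→(p1,_,-1)
state=p1 head=-1 tape=[_]_12222   (p1,_)→(p1,1,+1)
state=p1 head=0 tape=1[_]12222   (p1,_)→(p1,1,+1)
state=p1 head=1 tape=11[1]2222   (p1,1)→(p0,1,+1)
state=p0 head=2 tape=111[2]222
The non-blank tape span at halt is 1112222.

1112222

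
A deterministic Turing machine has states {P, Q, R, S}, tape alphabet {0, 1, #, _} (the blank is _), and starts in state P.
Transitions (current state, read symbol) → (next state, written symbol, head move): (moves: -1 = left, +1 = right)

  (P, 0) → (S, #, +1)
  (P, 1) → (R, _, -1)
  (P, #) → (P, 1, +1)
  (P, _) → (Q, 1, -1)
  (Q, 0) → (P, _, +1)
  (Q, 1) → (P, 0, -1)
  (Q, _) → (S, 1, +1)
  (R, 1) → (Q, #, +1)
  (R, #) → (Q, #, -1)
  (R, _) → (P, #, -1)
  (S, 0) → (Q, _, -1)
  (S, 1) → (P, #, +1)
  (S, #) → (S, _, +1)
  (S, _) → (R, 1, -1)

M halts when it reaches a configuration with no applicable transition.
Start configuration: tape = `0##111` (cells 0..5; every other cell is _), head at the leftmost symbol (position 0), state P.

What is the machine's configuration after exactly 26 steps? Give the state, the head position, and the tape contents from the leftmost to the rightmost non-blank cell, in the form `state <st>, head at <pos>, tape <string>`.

state=P head=0 tape=___[0]##111   (P,0)→(S,#,+1)
state=S head=1 tape=___#[#]#111   (S,#)→(S,_,+1)
state=S head=2 tape=___#_[#]111   (S,#)→(S,_,+1)
state=S head=3 tape=___#__[1]11   (S,1)→(P,#,+1)
state=P head=4 tape=___#__#[1]1   (P,1)→(R,_,-1)
state=R head=3 tape=___#__[#]_1   (R,#)→(Q,#,-1)
state=Q head=2 tape=___#_[_]#_1   (Q,_)→(S,1,+1)
state=S head=3 tape=___#_1[#]_1   (S,#)→(S,_,+1)
state=S head=4 tape=___#_1_[_]1   (S,_)→(R,1,-1)
state=R head=3 tape=___#_1[_]11   (R,_)→(P,#,-1)
state=P head=2 tape=___#_[1]#11   (P,1)→(R,_,-1)
state=R head=1 tape=___#[_]_#11   (R,_)→(P,#,-1)
state=P head=0 tape=___[#]#_#11   (P,#)→(P,1,+1)
state=P head=1 tape=___1[#]_#11   (P,#)→(P,1,+1)
state=P head=2 tape=___11[_]#11   (P,_)→(Q,1,-1)
state=Q head=1 tape=___1[1]1#11   (Q,1)→(P,0,-1)
state=P head=0 tape=___[1]01#11   (P,1)→(R,_,-1)
state=R head=-1 tape=__[_]_01#11   (R,_)→(P,#,-1)
state=P head=-2 tape=_[_]#_01#11   (P,_)→(Q,1,-1)
state=Q head=-3 tape=[_]1#_01#11   (Q,_)→(S,1,+1)
state=S head=-2 tape=1[1]#_01#11   (S,1)→(P,#,+1)
state=P head=-1 tape=1#[#]_01#11   (P,#)→(P,1,+1)
state=P head=0 tape=1#1[_]01#11   (P,_)→(Q,1,-1)
state=Q head=-1 tape=1#[1]101#11   (Q,1)→(P,0,-1)
state=P head=-2 tape=1[#]0101#11   (P,#)→(P,1,+1)
state=P head=-1 tape=11[0]101#11   (P,0)→(S,#,+1)
state=S head=0 tape=11#[1]01#11
After 26 steps: state S, head at 0, tape 11#101#11.

state S, head at 0, tape 11#101#11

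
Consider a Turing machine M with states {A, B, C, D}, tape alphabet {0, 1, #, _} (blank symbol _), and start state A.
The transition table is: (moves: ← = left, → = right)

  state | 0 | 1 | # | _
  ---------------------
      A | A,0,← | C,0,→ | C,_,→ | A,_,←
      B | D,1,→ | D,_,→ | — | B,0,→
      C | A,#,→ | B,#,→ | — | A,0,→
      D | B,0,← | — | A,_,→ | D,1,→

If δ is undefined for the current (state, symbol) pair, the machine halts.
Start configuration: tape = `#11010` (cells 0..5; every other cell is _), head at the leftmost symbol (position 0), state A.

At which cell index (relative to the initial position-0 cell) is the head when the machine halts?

4

state=A head=0 tape=[#]11010   (A,#)→(C,_,→)
state=C head=1 tape=_[1]1010   (C,1)→(B,#,→)
state=B head=2 tape=_#[1]010   (B,1)→(D,_,→)
state=D head=3 tape=_#_[0]10   (D,0)→(B,0,←)
state=B head=2 tape=_#[_]010   (B,_)→(B,0,→)
state=B head=3 tape=_#0[0]10   (B,0)→(D,1,→)
state=D head=4 tape=_#01[1]0
At halt the head is at cell 4.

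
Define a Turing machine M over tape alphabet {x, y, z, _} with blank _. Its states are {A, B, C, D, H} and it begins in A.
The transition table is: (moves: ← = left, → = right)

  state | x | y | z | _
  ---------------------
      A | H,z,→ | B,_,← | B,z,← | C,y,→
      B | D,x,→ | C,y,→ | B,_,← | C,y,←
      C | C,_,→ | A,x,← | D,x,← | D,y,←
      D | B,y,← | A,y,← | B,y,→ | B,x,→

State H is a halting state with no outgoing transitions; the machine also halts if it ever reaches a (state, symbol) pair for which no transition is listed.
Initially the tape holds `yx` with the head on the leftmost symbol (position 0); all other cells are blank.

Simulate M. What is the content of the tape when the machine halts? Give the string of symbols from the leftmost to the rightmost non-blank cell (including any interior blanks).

state=A head=0 tape=___[y]x____   (A,y)→(B,_,←)
state=B head=-1 tape=__[_]_x____   (B,_)→(C,y,←)
state=C head=-2 tape=_[_]y_x____   (C,_)→(D,y,←)
state=D head=-3 tape=[_]yy_x____   (D,_)→(B,x,→)
state=B head=-2 tape=x[y]y_x____   (B,y)→(C,y,→)
state=C head=-1 tape=xy[y]_x____   (C,y)→(A,x,←)
state=A head=-2 tape=x[y]x_x____   (A,y)→(B,_,←)
state=B head=-3 tape=[x]_x_x____   (B,x)→(D,x,→)
state=D head=-2 tape=x[_]x_x____   (D,_)→(B,x,→)
state=B head=-1 tape=xx[x]_x____   (B,x)→(D,x,→)
state=D head=0 tape=xxx[_]x____   (D,_)→(B,x,→)
state=B head=1 tape=xxxx[x]____   (B,x)→(D,x,→)
state=D head=2 tape=xxxxx[_]___   (D,_)→(B,x,→)
state=B head=3 tape=xxxxxx[_]__   (B,_)→(C,y,←)
state=C head=2 tape=xxxxx[x]y__   (C,x)→(C,_,→)
state=C head=3 tape=xxxxx_[y]__   (C,y)→(A,x,←)
state=A head=2 tape=xxxxx[_]x__   (A,_)→(C,y,→)
state=C head=3 tape=xxxxxy[x]__   (C,x)→(C,_,→)
state=C head=4 tape=xxxxxy_[_]_   (C,_)→(D,y,←)
state=D head=3 tape=xxxxxy[_]y_   (D,_)→(B,x,→)
state=B head=4 tape=xxxxxyx[y]_   (B,y)→(C,y,→)
state=C head=5 tape=xxxxxyxy[_]   (C,_)→(D,y,←)
state=D head=4 tape=xxxxxyx[y]y   (D,y)→(A,y,←)
state=A head=3 tape=xxxxxy[x]yy   (A,x)→(H,z,→)
state=H head=4 tape=xxxxxyz[y]y
The non-blank tape span at halt is xxxxxyzyy.

xxxxxyzyy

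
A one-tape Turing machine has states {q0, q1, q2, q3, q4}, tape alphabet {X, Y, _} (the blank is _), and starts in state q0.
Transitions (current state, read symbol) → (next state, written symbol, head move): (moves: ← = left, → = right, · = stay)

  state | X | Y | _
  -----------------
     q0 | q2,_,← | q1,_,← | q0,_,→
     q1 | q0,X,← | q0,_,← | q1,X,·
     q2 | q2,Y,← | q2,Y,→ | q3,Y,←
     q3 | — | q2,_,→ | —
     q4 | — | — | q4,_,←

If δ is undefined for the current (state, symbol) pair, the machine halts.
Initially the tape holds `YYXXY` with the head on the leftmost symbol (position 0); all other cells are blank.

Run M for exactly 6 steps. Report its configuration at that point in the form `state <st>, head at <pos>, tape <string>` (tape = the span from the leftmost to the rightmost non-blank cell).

state=q0 head=0 tape=___[Y]YXXY   (q0,Y)→(q1,_,←)
state=q1 head=-1 tape=__[_]_YXXY   (q1,_)→(q1,X,·)
state=q1 head=-1 tape=__[X]_YXXY   (q1,X)→(q0,X,←)
state=q0 head=-2 tape=_[_]X_YXXY   (q0,_)→(q0,_,→)
state=q0 head=-1 tape=__[X]_YXXY   (q0,X)→(q2,_,←)
state=q2 head=-2 tape=_[_]__YXXY   (q2,_)→(q3,Y,←)
state=q3 head=-3 tape=[_]Y__YXXY
After 6 steps: state q3, head at -3, tape Y__YXXY.

state q3, head at -3, tape Y__YXXY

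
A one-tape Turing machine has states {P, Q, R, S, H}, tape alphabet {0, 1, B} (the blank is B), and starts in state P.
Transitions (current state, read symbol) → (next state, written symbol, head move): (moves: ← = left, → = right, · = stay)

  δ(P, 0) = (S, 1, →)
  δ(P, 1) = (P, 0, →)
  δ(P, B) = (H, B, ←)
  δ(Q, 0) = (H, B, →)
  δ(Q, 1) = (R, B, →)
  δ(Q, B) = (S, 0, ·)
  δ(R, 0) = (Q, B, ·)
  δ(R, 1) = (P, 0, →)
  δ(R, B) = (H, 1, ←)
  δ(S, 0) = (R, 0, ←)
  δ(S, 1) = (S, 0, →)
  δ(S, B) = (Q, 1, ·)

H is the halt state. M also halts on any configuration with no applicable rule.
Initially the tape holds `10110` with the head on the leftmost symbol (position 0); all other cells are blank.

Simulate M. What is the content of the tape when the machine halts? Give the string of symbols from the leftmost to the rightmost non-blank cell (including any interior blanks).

00001B1

state=P head=0 tape=[1]0110BB   (P,1)→(P,0,→)
state=P head=1 tape=0[0]110BB   (P,0)→(S,1,→)
state=S head=2 tape=01[1]10BB   (S,1)→(S,0,→)
state=S head=3 tape=010[1]0BB   (S,1)→(S,0,→)
state=S head=4 tape=0100[0]BB   (S,0)→(R,0,←)
state=R head=3 tape=010[0]0BB   (R,0)→(Q,B,·)
state=Q head=3 tape=010[B]0BB   (Q,B)→(S,0,·)
state=S head=3 tape=010[0]0BB   (S,0)→(R,0,←)
state=R head=2 tape=01[0]00BB   (R,0)→(Q,B,·)
state=Q head=2 tape=01[B]00BB   (Q,B)→(S,0,·)
state=S head=2 tape=01[0]00BB   (S,0)→(R,0,←)
state=R head=1 tape=0[1]000BB   (R,1)→(P,0,→)
state=P head=2 tape=00[0]00BB   (P,0)→(S,1,→)
state=S head=3 tape=001[0]0BB   (S,0)→(R,0,←)
state=R head=2 tape=00[1]00BB   (R,1)→(P,0,→)
state=P head=3 tape=000[0]0BB   (P,0)→(S,1,→)
state=S head=4 tape=0001[0]BB   (S,0)→(R,0,←)
state=R head=3 tape=000[1]0BB   (R,1)→(P,0,→)
state=P head=4 tape=0000[0]BB   (P,0)→(S,1,→)
state=S head=5 tape=00001[B]B   (S,B)→(Q,1,·)
state=Q head=5 tape=00001[1]B   (Q,1)→(R,B,→)
state=R head=6 tape=00001B[B]   (R,B)→(H,1,←)
state=H head=5 tape=00001[B]1
The non-blank tape span at halt is 00001B1.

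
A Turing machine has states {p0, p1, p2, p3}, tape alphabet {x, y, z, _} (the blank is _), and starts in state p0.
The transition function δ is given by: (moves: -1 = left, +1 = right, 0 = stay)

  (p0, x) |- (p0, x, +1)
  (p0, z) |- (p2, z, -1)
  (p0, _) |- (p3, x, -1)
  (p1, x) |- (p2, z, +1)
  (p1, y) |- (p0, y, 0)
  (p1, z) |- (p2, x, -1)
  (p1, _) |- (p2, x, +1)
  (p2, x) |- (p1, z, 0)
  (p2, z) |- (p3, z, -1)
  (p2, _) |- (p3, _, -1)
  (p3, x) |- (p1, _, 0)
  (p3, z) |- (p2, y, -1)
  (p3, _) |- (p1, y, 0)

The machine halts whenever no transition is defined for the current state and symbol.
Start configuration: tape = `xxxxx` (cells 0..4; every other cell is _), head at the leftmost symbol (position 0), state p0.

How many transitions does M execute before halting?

23

state=p0 head=0 tape=__[x]xxxx_   (p0,x)→(p0,x,+1)
state=p0 head=1 tape=__x[x]xxx_   (p0,x)→(p0,x,+1)
state=p0 head=2 tape=__xx[x]xx_   (p0,x)→(p0,x,+1)
state=p0 head=3 tape=__xxx[x]x_   (p0,x)→(p0,x,+1)
state=p0 head=4 tape=__xxxx[x]_   (p0,x)→(p0,x,+1)
state=p0 head=5 tape=__xxxxx[_]   (p0,_)→(p3,x,-1)
state=p3 head=4 tape=__xxxx[x]x   (p3,x)→(p1,_,0)
state=p1 head=4 tape=__xxxx[_]x   (p1,_)→(p2,x,+1)
state=p2 head=5 tape=__xxxxx[x]   (p2,x)→(p1,z,0)
state=p1 head=5 tape=__xxxxx[z]   (p1,z)→(p2,x,-1)
state=p2 head=4 tape=__xxxx[x]x   (p2,x)→(p1,z,0)
state=p1 head=4 tape=__xxxx[z]x   (p1,z)→(p2,x,-1)
state=p2 head=3 tape=__xxx[x]xx   (p2,x)→(p1,z,0)
state=p1 head=3 tape=__xxx[z]xx   (p1,z)→(p2,x,-1)
state=p2 head=2 tape=__xx[x]xxx   (p2,x)→(p1,z,0)
state=p1 head=2 tape=__xx[z]xxx   (p1,z)→(p2,x,-1)
state=p2 head=1 tape=__x[x]xxxx   (p2,x)→(p1,z,0)
state=p1 head=1 tape=__x[z]xxxx   (p1,z)→(p2,x,-1)
state=p2 head=0 tape=__[x]xxxxx   (p2,x)→(p1,z,0)
state=p1 head=0 tape=__[z]xxxxx   (p1,z)→(p2,x,-1)
state=p2 head=-1 tape=_[_]xxxxxx   (p2,_)→(p3,_,-1)
state=p3 head=-2 tape=[_]_xxxxxx   (p3,_)→(p1,y,0)
state=p1 head=-2 tape=[y]_xxxxxx   (p1,y)→(p0,y,0)
state=p0 head=-2 tape=[y]_xxxxxx
M halts after 23 transitions.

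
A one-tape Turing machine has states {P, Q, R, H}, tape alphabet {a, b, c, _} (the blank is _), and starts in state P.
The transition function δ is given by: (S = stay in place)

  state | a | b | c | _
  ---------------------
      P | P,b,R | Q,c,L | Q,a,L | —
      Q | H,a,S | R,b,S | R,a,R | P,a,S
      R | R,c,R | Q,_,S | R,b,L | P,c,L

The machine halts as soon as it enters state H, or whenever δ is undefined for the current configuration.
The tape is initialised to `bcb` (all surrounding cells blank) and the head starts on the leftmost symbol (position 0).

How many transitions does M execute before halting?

P | _[b]cb_   read b → write c, move L, go to Q
Q | [_]ccb_   read _ → write a, move S, go to P
P | [a]ccb_   read a → write b, move R, go to P
P | b[c]cb_   read c → write a, move L, go to Q
Q | [b]acb_   read b → write b, move S, go to R
R | [b]acb_   read b → write _, move S, go to Q
Q | [_]acb_   read _ → write a, move S, go to P
P | [a]acb_   read a → write b, move R, go to P
P | b[a]cb_   read a → write b, move R, go to P
P | bb[c]b_   read c → write a, move L, go to Q
Q | b[b]ab_   read b → write b, move S, go to R
R | b[b]ab_   read b → write _, move S, go to Q
Q | b[_]ab_   read _ → write a, move S, go to P
P | b[a]ab_   read a → write b, move R, go to P
P | bb[a]b_   read a → write b, move R, go to P
P | bbb[b]_   read b → write c, move L, go to Q
Q | bb[b]c_   read b → write b, move S, go to R
R | bb[b]c_   read b → write _, move S, go to Q
Q | bb[_]c_   read _ → write a, move S, go to P
P | bb[a]c_   read a → write b, move R, go to P
P | bbb[c]_   read c → write a, move L, go to Q
Q | bb[b]a_   read b → write b, move S, go to R
R | bb[b]a_   read b → write _, move S, go to Q
Q | bb[_]a_   read _ → write a, move S, go to P
P | bb[a]a_   read a → write b, move R, go to P
P | bbb[a]_   read a → write b, move R, go to P
P | bbbb[_]
M halts after 26 transitions.

26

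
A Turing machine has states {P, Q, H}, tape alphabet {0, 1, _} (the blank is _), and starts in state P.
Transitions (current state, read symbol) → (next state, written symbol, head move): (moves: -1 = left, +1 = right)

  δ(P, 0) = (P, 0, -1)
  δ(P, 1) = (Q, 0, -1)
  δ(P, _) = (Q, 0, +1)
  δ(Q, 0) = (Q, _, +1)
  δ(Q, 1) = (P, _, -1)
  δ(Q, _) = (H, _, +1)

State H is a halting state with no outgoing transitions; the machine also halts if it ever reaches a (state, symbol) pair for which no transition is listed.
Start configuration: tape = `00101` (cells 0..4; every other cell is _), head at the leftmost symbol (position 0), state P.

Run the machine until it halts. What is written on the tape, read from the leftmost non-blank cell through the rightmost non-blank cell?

0_0_01

P | _[0]0101   read 0 → write 0, move -1, go to P
P | [_]00101   read _ → write 0, move +1, go to Q
Q | 0[0]0101   read 0 → write _, move +1, go to Q
Q | 0_[0]101   read 0 → write _, move +1, go to Q
Q | 0__[1]01   read 1 → write _, move -1, go to P
P | 0_[_]_01   read _ → write 0, move +1, go to Q
Q | 0_0[_]01   read _ → write _, move +1, go to H
H | 0_0_[0]1
The non-blank tape span at halt is 0_0_01.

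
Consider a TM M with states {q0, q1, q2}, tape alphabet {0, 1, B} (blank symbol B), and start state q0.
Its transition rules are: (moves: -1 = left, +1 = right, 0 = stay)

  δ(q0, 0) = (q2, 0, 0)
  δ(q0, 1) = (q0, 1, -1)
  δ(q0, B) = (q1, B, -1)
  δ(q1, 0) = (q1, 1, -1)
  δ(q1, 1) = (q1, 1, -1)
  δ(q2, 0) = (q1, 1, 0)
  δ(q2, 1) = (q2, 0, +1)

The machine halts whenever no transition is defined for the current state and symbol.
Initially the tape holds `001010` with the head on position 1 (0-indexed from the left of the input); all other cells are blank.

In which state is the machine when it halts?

q1

state=q0 head=1 tape=B0[0]1010   (q0,0)→(q2,0,0)
state=q2 head=1 tape=B0[0]1010   (q2,0)→(q1,1,0)
state=q1 head=1 tape=B0[1]1010   (q1,1)→(q1,1,-1)
state=q1 head=0 tape=B[0]11010   (q1,0)→(q1,1,-1)
state=q1 head=-1 tape=[B]111010
No transition is defined for (q1, B); M halts in state q1.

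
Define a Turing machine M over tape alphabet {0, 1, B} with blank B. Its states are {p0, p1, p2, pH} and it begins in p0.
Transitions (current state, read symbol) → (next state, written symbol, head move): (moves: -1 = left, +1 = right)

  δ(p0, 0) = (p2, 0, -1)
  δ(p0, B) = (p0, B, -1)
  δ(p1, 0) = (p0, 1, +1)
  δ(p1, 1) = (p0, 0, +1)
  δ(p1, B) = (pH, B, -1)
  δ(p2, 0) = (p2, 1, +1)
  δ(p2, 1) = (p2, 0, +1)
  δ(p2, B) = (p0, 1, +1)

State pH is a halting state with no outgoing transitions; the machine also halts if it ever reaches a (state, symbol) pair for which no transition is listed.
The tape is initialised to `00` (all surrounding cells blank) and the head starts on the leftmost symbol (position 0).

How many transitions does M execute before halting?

state=p0 head=0 tape=B[0]0BB   (p0,0)→(p2,0,-1)
state=p2 head=-1 tape=[B]00BB   (p2,B)→(p0,1,+1)
state=p0 head=0 tape=1[0]0BB   (p0,0)→(p2,0,-1)
state=p2 head=-1 tape=[1]00BB   (p2,1)→(p2,0,+1)
state=p2 head=0 tape=0[0]0BB   (p2,0)→(p2,1,+1)
state=p2 head=1 tape=01[0]BB   (p2,0)→(p2,1,+1)
state=p2 head=2 tape=011[B]B   (p2,B)→(p0,1,+1)
state=p0 head=3 tape=0111[B]   (p0,B)→(p0,B,-1)
state=p0 head=2 tape=011[1]B
M halts after 8 transitions.

8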